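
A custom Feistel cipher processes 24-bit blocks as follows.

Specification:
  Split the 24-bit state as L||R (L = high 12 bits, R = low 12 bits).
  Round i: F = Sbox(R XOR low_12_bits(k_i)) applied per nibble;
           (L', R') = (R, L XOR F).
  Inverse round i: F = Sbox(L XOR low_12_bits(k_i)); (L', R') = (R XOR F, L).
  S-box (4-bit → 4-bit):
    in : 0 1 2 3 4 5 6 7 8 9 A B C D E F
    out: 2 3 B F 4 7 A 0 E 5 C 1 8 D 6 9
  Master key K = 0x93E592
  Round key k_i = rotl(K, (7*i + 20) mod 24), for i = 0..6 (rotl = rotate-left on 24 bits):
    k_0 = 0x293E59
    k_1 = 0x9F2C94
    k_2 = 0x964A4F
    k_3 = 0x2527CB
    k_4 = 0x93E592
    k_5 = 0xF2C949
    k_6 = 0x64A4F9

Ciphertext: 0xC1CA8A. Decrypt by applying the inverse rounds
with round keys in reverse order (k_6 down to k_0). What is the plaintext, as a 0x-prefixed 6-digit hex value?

0xA95CF0

s_0 = ciphertext = 0xC1CA8A
s_1 = InvRound(s_0, k_6) = 0x4EDC1C
s_2 = InvRound(s_1, k_5) = 0x1D84ED
s_3 = InvRound(s_2, k_4) = 0x0A11D8
s_4 = InvRound(s_3, k_3) = 0x1740A1
s_5 = InvRound(s_4, k_2) = 0x150174
s_6 = InvRound(s_5, k_1) = 0xCF0150
s_7 = InvRound(s_6, k_0) = 0xA95CF0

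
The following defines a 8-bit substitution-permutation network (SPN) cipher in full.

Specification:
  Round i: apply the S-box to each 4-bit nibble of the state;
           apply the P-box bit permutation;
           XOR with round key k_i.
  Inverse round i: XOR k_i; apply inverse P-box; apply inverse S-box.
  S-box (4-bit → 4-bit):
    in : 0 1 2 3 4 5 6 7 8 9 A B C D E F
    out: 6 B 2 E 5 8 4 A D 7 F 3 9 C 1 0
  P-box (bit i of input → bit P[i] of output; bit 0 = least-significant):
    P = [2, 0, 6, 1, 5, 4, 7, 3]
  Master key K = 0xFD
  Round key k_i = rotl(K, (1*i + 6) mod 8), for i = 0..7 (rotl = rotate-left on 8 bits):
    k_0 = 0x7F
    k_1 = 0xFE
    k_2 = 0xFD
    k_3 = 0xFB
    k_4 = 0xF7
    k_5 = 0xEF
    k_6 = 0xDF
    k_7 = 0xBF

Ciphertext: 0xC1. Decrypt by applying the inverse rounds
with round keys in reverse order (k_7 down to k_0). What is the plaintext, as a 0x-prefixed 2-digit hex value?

0x80

s_0 = ciphertext = 0xC1
s_1 = InvRound(s_0, k_7) = 0x18
s_2 = InvRound(s_1, k_6) = 0x6A
s_3 = InvRound(s_2, k_5) = 0x6B
s_4 = InvRound(s_3, k_4) = 0x3E
s_5 = InvRound(s_4, k_3) = 0x69
s_6 = InvRound(s_5, k_2) = 0x0E
s_7 = InvRound(s_6, k_1) = 0x96
s_8 = InvRound(s_7, k_0) = 0x80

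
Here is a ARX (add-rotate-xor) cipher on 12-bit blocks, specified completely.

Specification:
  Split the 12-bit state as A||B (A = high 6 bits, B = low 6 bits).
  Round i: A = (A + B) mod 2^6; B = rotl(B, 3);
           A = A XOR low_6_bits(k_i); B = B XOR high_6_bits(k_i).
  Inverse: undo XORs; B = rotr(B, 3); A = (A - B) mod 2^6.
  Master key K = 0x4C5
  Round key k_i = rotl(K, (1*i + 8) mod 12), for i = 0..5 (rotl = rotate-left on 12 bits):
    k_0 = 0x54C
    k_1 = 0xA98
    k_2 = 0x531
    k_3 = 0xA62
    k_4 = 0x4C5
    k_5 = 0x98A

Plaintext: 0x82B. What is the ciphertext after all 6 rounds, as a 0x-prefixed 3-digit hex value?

0x61C

s_0 = plaintext = 0x82B
s_1 = Round(s_0, k_0) = 0x1C8
s_2 = Round(s_1, k_1) = 0x5EB
s_3 = Round(s_2, k_2) = 0xCC9
s_4 = Round(s_3, k_3) = 0x7A0
s_5 = Round(s_4, k_4) = 0xED7
s_6 = Round(s_5, k_5) = 0x61C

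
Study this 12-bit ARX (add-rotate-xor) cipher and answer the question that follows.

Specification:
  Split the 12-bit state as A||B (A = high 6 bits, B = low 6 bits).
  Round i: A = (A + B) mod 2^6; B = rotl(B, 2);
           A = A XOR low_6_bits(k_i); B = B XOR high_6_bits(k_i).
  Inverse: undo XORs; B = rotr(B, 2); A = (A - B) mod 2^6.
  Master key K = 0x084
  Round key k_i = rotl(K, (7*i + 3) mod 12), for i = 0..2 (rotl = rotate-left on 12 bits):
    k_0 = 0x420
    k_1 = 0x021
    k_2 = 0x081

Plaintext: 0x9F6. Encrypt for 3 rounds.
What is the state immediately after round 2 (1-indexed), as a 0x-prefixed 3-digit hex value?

0xA6C

s_0 = plaintext = 0x9F6
s_1 = Round(s_0, k_0) = 0xF4B
s_2 = Round(s_1, k_1) = 0xA6C
s_3 = Round(s_2, k_2) = 0x530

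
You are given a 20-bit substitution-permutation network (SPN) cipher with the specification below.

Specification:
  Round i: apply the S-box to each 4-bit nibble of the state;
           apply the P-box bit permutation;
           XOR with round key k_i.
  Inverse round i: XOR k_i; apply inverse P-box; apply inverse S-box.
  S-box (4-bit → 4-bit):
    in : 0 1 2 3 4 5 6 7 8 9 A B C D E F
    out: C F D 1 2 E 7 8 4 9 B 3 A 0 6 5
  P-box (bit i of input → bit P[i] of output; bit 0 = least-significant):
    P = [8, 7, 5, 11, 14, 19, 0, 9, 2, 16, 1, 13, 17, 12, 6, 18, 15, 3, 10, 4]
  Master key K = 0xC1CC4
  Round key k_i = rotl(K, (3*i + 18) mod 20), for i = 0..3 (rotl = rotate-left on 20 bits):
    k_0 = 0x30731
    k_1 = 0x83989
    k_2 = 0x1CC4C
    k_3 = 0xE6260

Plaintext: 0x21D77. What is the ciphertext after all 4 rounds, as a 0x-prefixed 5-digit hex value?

s_0 = plaintext = 0x21D77
s_1 = Round(s_0, k_0) = 0x59961
s_2 = Round(s_1, k_1) = 0x65434
s_3 = Round(s_2, k_2) = 0x41884
s_4 = Round(s_3, k_3) = 0x872AB

0x872AB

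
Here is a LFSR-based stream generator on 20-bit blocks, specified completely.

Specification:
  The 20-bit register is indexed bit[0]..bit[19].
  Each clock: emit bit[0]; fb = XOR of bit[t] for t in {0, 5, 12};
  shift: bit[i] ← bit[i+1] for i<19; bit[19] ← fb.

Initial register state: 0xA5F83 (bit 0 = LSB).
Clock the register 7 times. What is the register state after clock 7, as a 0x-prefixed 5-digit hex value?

reg_0 = 0xA5F83
clock 1: out=1, reg = 0x52FC1
clock 2: out=1, reg = 0xA97E0
clock 3: out=0, reg = 0x54BF0
clock 4: out=0, reg = 0xAA5F8
clock 5: out=0, reg = 0xD52FC
clock 6: out=0, reg = 0x6A97E
clock 7: out=0, reg = 0xB54BF

0xB54BF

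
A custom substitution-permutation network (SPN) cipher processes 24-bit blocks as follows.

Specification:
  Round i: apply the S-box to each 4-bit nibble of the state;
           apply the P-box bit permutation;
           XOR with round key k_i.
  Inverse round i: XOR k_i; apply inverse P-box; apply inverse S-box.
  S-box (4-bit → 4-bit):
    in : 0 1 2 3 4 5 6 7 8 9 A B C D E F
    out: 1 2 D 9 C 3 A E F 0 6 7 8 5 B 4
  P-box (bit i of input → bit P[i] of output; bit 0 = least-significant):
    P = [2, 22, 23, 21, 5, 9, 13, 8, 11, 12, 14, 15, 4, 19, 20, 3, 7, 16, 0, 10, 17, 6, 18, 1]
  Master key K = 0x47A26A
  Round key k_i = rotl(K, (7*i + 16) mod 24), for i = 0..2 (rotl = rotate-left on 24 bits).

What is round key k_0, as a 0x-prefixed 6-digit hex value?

K = 0x47A26A
k_0 = rotl(K, (7*0+16) mod 24) = rotl(K, 16) = 0x6A47A2

0x6A47A2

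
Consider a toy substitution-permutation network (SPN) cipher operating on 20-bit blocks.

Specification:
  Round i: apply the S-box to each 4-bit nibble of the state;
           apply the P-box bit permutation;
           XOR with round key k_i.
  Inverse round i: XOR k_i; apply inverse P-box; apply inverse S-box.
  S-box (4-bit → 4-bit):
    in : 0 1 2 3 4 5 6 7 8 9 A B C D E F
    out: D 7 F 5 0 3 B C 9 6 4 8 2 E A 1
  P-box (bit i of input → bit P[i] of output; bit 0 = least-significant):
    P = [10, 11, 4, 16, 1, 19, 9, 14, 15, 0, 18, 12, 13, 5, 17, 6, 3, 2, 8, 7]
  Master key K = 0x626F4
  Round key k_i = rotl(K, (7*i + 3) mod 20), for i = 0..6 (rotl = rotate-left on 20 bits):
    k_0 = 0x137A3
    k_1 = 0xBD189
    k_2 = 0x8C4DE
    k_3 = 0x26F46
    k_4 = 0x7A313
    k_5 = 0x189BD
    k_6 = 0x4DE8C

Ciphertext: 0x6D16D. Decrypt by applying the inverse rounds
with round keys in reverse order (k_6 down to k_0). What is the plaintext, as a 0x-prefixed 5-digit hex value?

s_0 = ciphertext = 0x6D16D
s_1 = InvRound(s_0, k_6) = 0x7DCA5
s_2 = InvRound(s_1, k_5) = 0x3A7B3
s_3 = InvRound(s_2, k_4) = 0xBCA4F
s_4 = InvRound(s_3, k_3) = 0x3F5C8
s_5 = InvRound(s_4, k_2) = 0x93B57
s_6 = InvRound(s_5, k_1) = 0x60F09
s_7 = InvRound(s_6, k_0) = 0x817FE

0x817FE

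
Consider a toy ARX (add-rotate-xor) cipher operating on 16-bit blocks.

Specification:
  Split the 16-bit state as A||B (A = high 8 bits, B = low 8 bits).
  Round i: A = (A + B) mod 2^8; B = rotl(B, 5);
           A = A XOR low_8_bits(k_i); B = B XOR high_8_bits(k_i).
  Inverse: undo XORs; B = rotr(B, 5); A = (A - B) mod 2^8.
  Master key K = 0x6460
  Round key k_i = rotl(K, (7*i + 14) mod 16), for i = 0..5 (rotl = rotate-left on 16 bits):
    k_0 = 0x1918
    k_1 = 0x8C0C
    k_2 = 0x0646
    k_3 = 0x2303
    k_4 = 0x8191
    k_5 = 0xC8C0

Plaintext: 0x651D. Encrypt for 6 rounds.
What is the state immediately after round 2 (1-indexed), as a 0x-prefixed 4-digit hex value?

0x58DB

s_0 = plaintext = 0x651D
s_1 = Round(s_0, k_0) = 0x9ABA
s_2 = Round(s_1, k_1) = 0x58DB
s_3 = Round(s_2, k_2) = 0x757D
s_4 = Round(s_3, k_3) = 0xF18C
s_5 = Round(s_4, k_4) = 0xEC10
s_6 = Round(s_5, k_5) = 0x3CCA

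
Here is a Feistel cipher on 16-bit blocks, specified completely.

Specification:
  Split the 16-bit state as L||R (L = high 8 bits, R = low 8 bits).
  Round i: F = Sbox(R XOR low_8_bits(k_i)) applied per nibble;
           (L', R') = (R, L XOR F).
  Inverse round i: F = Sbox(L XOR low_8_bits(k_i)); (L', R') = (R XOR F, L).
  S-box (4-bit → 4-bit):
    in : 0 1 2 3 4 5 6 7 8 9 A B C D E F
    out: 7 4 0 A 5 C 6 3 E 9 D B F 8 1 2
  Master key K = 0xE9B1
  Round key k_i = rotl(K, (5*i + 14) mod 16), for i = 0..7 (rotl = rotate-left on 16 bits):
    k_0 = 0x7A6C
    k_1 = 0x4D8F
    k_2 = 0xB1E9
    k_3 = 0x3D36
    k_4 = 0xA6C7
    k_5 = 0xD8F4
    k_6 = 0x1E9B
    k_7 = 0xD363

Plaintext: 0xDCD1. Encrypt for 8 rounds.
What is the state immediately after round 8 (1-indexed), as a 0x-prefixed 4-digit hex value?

s_0 = plaintext = 0xDCD1
s_1 = Round(s_0, k_0) = 0xD164
s_2 = Round(s_1, k_1) = 0x64CA
s_3 = Round(s_2, k_2) = 0xCA6E
s_4 = Round(s_3, k_3) = 0x6E04
s_5 = Round(s_4, k_4) = 0x0494
s_6 = Round(s_5, k_5) = 0x9463
s_7 = Round(s_6, k_6) = 0x63BA
s_8 = Round(s_7, k_7) = 0xBAEA

0xBAEA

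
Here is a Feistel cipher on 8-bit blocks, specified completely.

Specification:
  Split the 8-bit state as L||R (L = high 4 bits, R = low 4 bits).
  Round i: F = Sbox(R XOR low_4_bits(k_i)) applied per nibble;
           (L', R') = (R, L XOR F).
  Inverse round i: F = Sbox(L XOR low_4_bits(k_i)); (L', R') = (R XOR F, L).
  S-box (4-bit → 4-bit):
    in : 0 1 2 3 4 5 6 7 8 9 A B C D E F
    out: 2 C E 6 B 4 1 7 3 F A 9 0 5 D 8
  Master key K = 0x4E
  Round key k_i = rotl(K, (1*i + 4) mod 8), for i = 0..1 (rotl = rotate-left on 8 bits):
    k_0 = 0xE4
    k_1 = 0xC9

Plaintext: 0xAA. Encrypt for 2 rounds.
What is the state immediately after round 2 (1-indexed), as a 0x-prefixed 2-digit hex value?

0x77

s_0 = plaintext = 0xAA
s_1 = Round(s_0, k_0) = 0xA7
s_2 = Round(s_1, k_1) = 0x77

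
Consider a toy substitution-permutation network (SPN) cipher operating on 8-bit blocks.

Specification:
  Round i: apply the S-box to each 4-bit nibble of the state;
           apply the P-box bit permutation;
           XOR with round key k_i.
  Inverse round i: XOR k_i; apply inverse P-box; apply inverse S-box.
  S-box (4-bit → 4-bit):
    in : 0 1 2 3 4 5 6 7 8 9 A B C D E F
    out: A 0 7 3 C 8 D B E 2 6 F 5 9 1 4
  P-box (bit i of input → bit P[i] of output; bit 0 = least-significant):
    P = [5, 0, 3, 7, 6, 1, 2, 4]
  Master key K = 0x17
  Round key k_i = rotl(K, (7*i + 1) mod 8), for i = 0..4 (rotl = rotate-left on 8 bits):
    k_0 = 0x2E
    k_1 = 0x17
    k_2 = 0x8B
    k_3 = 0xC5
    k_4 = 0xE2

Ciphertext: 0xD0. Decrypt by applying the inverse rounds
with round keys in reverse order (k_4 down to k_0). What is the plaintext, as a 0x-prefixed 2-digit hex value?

s_0 = ciphertext = 0xD0
s_1 = InvRound(s_0, k_4) = 0x0E
s_2 = InvRound(s_1, k_3) = 0x38
s_3 = InvRound(s_2, k_2) = 0x07
s_4 = InvRound(s_3, k_1) = 0x51
s_5 = InvRound(s_4, k_0) = 0xB2

0xB2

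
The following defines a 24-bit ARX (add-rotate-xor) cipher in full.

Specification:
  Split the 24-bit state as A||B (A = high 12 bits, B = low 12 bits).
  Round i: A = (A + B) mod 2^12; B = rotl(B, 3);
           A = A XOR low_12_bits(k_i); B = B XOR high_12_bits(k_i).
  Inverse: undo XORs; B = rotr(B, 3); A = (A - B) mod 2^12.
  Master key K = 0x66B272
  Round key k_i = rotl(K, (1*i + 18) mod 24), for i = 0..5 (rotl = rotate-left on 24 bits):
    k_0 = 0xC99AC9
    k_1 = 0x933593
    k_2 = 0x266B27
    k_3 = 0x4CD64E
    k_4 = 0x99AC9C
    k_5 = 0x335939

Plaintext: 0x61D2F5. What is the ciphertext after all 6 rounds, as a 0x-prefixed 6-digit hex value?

s_0 = plaintext = 0x61D2F5
s_1 = Round(s_0, k_0) = 0x3DBB30
s_2 = Round(s_1, k_1) = 0xA980B6
s_3 = Round(s_2, k_2) = 0x0697D6
s_4 = Round(s_3, k_3) = 0xE71A7E
s_5 = Round(s_4, k_4) = 0x473A6F
s_6 = Round(s_5, k_5) = 0x7DB048

0x7DB048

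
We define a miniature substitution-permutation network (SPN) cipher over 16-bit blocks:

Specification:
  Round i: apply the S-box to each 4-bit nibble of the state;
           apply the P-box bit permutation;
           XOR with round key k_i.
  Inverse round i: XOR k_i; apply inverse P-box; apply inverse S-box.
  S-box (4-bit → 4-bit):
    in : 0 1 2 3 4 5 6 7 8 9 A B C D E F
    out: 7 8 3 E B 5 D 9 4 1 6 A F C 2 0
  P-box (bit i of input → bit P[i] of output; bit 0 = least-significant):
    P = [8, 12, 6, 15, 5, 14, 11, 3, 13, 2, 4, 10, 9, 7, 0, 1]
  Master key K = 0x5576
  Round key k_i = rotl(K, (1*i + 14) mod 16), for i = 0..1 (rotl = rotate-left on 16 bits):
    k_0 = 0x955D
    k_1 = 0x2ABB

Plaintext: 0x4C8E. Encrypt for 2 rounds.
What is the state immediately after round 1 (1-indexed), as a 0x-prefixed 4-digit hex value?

0xABCB

s_0 = plaintext = 0x4C8E
s_1 = Round(s_0, k_0) = 0xABCB
s_2 = Round(s_1, k_1) = 0xF616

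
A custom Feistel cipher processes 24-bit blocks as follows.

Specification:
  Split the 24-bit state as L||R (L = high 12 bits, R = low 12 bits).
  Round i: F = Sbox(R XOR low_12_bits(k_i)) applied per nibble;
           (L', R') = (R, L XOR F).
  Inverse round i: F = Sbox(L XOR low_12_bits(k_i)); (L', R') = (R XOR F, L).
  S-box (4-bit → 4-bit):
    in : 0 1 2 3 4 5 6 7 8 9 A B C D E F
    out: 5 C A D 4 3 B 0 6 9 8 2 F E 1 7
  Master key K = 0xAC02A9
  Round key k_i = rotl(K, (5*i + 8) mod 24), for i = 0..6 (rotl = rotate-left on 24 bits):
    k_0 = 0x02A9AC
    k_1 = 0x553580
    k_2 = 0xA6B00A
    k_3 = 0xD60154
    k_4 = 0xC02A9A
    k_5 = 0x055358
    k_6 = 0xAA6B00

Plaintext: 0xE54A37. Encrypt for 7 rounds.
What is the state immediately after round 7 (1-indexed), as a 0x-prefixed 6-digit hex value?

s_0 = plaintext = 0xE54A37
s_1 = Round(s_0, k_0) = 0xA373C6
s_2 = Round(s_1, k_1) = 0x3C617C
s_3 = Round(s_2, k_2) = 0x17CFCD
s_4 = Round(s_3, k_3) = 0xFCD0E5
s_5 = Round(s_4, k_4) = 0x0E57CA
s_6 = Round(s_5, k_5) = 0x7CA47F
s_7 = Round(s_6, k_6) = 0x47F0CD

0x47F0CD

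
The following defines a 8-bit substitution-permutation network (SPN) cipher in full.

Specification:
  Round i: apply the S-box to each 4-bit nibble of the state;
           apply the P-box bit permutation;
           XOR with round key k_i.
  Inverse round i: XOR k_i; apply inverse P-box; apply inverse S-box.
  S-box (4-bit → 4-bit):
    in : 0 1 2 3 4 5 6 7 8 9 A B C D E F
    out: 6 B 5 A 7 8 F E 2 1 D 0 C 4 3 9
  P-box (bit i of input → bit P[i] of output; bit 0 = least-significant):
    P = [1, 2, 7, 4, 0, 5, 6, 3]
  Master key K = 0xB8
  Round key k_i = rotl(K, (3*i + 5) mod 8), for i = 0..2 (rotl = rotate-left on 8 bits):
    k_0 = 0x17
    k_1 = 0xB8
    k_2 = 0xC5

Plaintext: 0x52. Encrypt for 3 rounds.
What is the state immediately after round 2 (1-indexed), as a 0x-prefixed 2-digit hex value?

s_0 = plaintext = 0x52
s_1 = Round(s_0, k_0) = 0x9D
s_2 = Round(s_1, k_1) = 0x39
s_3 = Round(s_2, k_2) = 0xEF

0x39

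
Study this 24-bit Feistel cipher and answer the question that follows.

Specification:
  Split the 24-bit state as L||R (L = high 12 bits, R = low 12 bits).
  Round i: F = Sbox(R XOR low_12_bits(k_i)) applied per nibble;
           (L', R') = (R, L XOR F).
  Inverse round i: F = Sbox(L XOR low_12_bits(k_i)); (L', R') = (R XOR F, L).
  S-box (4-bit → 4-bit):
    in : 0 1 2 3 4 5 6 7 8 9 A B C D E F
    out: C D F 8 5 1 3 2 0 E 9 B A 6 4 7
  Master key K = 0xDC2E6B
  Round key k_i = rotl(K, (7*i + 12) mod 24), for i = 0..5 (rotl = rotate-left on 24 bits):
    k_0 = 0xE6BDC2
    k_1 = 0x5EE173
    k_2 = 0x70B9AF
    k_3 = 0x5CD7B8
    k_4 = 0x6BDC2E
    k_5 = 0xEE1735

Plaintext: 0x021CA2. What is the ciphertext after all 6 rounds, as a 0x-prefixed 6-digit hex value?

0x0CB219

s_0 = plaintext = 0x021CA2
s_1 = Round(s_0, k_0) = 0xCA2D1D
s_2 = Round(s_1, k_1) = 0xD1D696
s_3 = Round(s_2, k_2) = 0x696A93
s_4 = Round(s_3, k_3) = 0xA9306D
s_5 = Round(s_4, k_4) = 0x06D0CB
s_6 = Round(s_5, k_5) = 0x0CB219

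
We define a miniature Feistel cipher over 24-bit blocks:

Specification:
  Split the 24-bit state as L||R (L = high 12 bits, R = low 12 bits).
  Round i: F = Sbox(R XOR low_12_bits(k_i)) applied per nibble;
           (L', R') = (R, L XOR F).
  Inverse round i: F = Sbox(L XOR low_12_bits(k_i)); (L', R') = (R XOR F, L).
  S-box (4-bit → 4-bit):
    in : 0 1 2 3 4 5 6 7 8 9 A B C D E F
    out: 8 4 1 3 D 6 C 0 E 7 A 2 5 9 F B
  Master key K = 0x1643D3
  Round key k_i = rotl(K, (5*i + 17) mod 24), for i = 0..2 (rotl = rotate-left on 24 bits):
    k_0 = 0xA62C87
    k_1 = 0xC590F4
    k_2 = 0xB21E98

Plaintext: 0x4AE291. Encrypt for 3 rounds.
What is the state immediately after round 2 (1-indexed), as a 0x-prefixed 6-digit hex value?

0xBE20DD

s_0 = plaintext = 0x4AE291
s_1 = Round(s_0, k_0) = 0x291BE2
s_2 = Round(s_1, k_1) = 0xBE20DD
s_3 = Round(s_2, k_2) = 0x0DD434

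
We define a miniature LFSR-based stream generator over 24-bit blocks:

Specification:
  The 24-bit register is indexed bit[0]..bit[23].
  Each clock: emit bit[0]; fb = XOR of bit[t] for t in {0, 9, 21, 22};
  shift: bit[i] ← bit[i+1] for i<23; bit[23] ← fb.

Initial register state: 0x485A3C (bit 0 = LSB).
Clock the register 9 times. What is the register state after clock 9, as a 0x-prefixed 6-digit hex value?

0x75242D

reg_0 = 0x485A3C
clock 1: out=0, reg = 0x242D1E
clock 2: out=0, reg = 0x92168F
clock 3: out=1, reg = 0x490B47
clock 4: out=1, reg = 0xA485A3
clock 5: out=1, reg = 0x5242D1
clock 6: out=1, reg = 0xA92168
clock 7: out=0, reg = 0xD490B4
clock 8: out=0, reg = 0xEA485A
clock 9: out=0, reg = 0x75242D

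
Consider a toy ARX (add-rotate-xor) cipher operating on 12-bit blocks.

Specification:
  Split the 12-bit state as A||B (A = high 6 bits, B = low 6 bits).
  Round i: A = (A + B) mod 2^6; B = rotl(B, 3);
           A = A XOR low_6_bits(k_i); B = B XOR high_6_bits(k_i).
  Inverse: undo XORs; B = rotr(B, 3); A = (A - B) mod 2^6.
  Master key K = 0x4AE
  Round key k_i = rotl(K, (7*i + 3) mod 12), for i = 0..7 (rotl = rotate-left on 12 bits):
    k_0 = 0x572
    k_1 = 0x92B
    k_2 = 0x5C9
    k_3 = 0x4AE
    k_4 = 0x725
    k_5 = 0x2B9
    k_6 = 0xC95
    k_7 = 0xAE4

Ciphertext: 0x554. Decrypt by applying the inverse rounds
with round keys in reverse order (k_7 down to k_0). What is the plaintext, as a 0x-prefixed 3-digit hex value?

0xEE6

s_0 = ciphertext = 0x554
s_1 = InvRound(s_0, k_7) = 0xCBF
s_2 = InvRound(s_1, k_6) = 0xFA9
s_3 = InvRound(s_2, k_5) = 0xADC
s_4 = InvRound(s_3, k_4) = 0x380
s_5 = InvRound(s_4, k_3) = 0x392
s_6 = InvRound(s_5, k_2) = 0x7E8
s_7 = InvRound(s_6, k_1) = 0x4E1
s_8 = InvRound(s_7, k_0) = 0xEE6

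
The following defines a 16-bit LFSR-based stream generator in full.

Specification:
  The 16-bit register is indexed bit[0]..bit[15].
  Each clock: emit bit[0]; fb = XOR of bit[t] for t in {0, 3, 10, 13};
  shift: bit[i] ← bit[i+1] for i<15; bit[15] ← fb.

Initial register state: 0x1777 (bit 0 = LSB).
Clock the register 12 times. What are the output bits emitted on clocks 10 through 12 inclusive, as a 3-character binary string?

reg_0 = 0x1777
clock 1: out=1, reg = 0x0BBB
clock 2: out=1, reg = 0x05DD
clock 3: out=1, reg = 0x82EE
clock 4: out=0, reg = 0xC177
clock 5: out=1, reg = 0xE0BB
clock 6: out=1, reg = 0xF05D
clock 7: out=1, reg = 0xF82E
clock 8: out=0, reg = 0x7C17
clock 9: out=1, reg = 0xBE0B
clock 10: out=1, reg = 0x5F05
clock 11: out=1, reg = 0x2F82
clock 12: out=0, reg = 0x17C1

110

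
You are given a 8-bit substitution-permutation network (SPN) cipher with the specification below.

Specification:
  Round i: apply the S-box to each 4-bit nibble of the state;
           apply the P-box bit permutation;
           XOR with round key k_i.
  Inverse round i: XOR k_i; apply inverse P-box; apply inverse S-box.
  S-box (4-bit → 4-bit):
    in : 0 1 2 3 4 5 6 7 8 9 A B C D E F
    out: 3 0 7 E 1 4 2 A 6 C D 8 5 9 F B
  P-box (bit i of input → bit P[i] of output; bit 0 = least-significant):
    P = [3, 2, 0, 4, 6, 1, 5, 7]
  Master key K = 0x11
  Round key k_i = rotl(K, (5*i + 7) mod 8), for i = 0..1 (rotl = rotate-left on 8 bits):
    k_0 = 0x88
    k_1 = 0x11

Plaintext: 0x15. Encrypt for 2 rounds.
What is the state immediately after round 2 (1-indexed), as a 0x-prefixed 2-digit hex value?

s_0 = plaintext = 0x15
s_1 = Round(s_0, k_0) = 0x89
s_2 = Round(s_1, k_1) = 0x22

0x22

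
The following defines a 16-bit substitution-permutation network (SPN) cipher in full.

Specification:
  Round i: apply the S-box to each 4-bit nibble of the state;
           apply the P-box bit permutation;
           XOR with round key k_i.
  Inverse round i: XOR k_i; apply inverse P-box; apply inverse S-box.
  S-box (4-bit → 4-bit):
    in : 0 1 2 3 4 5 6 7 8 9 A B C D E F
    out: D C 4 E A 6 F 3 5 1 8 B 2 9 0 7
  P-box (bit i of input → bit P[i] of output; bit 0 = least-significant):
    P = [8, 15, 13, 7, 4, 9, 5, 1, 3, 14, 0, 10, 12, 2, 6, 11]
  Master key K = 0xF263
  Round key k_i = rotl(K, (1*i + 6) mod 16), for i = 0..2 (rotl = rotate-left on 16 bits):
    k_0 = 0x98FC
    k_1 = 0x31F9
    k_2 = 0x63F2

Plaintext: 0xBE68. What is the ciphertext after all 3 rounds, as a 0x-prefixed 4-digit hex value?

s_0 = plaintext = 0xBE68
s_1 = Round(s_0, k_0) = 0xA3CA
s_2 = Round(s_1, k_1) = 0x7F78
s_3 = Round(s_2, k_2) = 0x10EF

0x10EF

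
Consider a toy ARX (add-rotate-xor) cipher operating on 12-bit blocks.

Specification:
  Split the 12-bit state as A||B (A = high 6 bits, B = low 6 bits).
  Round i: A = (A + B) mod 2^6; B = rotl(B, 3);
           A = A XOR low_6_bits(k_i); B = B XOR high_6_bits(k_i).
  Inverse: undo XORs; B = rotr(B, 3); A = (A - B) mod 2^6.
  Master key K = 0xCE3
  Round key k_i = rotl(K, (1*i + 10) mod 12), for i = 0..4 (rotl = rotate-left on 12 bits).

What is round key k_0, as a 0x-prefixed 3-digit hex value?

0xF38

K = 0xCE3
k_0 = rotl(K, (1*0+10) mod 12) = rotl(K, 10) = 0xF38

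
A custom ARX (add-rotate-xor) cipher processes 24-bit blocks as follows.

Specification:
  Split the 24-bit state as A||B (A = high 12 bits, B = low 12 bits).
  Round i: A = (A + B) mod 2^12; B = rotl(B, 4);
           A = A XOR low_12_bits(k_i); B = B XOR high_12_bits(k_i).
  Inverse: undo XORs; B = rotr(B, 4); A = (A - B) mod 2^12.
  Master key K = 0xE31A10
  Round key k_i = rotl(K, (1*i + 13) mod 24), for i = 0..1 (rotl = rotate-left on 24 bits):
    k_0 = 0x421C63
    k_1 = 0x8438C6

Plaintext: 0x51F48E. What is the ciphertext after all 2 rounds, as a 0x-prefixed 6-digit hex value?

s_0 = plaintext = 0x51F48E
s_1 = Round(s_0, k_0) = 0x5CECC5
s_2 = Round(s_1, k_1) = 0xA5541F

0xA5541F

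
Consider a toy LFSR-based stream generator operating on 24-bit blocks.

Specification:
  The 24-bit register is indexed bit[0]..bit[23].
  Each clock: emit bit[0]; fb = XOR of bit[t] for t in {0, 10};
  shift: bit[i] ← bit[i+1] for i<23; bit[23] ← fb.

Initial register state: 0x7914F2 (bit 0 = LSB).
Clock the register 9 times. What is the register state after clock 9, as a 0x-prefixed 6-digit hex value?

reg_0 = 0x7914F2
clock 1: out=0, reg = 0xBC8A79
clock 2: out=1, reg = 0xDE453C
clock 3: out=0, reg = 0xEF229E
clock 4: out=0, reg = 0x77914F
clock 5: out=1, reg = 0xBBC8A7
clock 6: out=1, reg = 0xDDE453
clock 7: out=1, reg = 0x6EF229
clock 8: out=1, reg = 0xB77914
clock 9: out=0, reg = 0x5BBC8A

0x5BBC8A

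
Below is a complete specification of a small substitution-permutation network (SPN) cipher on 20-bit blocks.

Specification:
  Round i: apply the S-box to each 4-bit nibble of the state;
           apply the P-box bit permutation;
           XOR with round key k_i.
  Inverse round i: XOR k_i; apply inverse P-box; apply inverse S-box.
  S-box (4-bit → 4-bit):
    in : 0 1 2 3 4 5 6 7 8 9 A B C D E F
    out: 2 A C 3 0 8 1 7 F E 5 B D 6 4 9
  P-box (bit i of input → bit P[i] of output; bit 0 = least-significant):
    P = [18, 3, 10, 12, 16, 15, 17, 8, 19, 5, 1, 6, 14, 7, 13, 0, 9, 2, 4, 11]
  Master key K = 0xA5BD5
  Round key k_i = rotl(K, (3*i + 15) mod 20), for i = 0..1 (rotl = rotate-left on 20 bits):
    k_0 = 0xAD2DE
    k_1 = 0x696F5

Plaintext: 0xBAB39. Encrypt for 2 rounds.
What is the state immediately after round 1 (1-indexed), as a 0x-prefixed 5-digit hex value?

0x32CB2

s_0 = plaintext = 0xBAB39
s_1 = Round(s_0, k_0) = 0x32CB2
s_2 = Round(s_1, k_1) = 0xF21B2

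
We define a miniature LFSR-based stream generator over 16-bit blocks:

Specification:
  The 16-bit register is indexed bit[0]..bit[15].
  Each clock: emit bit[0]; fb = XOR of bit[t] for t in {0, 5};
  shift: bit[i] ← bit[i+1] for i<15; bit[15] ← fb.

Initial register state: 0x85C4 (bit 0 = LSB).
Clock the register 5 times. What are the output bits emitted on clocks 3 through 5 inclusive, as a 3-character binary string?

reg_0 = 0x85C4
clock 1: out=0, reg = 0x42E2
clock 2: out=0, reg = 0xA171
clock 3: out=1, reg = 0x50B8
clock 4: out=0, reg = 0xA85C
clock 5: out=0, reg = 0x542E

100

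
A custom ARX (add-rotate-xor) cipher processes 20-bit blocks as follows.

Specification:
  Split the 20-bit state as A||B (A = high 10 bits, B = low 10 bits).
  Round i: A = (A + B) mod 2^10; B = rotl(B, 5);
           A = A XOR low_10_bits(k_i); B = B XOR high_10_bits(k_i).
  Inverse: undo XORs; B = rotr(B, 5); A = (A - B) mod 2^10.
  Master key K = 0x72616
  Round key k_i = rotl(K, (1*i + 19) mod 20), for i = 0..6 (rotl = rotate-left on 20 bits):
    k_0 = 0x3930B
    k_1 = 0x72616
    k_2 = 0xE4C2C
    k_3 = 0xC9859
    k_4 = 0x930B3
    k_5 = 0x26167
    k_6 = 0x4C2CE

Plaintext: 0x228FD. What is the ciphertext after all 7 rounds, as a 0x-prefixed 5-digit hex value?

0x4895F

s_0 = plaintext = 0x228FD
s_1 = Round(s_0, k_0) = 0xA3343
s_2 = Round(s_1, k_1) = 0xF65B3
s_3 = Round(s_2, k_2) = 0x681FE
s_4 = Round(s_3, k_3) = 0xF1CE9
s_5 = Round(s_4, k_4) = 0x00F6B
s_6 = Round(s_5, k_5) = 0x825E3
s_7 = Round(s_6, k_6) = 0x4895F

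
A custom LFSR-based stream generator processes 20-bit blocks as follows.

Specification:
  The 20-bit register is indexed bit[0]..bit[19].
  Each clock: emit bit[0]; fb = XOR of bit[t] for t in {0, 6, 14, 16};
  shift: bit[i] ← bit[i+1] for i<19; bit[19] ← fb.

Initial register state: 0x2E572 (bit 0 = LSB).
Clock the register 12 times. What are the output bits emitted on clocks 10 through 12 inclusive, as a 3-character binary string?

010

reg_0 = 0x2E572
clock 1: out=0, reg = 0x172B9
clock 2: out=1, reg = 0x8B95C
clock 3: out=0, reg = 0xC5CAE
clock 4: out=0, reg = 0xE2E57
clock 5: out=1, reg = 0x7172B
clock 6: out=1, reg = 0x38B95
clock 7: out=1, reg = 0x1C5CA
clock 8: out=0, reg = 0x8E2E5
clock 9: out=1, reg = 0xC7172
clock 10: out=0, reg = 0x638B9
clock 11: out=1, reg = 0xB1C5C
clock 12: out=0, reg = 0x58E2E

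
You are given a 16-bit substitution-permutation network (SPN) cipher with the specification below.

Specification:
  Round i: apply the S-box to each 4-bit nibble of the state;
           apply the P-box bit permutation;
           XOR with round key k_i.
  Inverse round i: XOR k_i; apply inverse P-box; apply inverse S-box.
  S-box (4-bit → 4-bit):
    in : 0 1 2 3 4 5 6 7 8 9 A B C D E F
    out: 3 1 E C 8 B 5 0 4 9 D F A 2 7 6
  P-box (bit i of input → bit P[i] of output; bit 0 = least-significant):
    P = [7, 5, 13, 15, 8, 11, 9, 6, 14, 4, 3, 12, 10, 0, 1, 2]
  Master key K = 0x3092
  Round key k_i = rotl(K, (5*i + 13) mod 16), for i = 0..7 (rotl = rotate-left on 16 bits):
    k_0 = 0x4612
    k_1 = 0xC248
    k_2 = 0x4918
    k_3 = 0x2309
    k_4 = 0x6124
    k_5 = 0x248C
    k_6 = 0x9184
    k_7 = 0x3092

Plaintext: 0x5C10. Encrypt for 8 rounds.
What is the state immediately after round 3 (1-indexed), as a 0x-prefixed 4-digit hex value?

0x90A9

s_0 = plaintext = 0x5C10
s_1 = Round(s_0, k_0) = 0x53A7
s_2 = Round(s_1, k_1) = 0xD505
s_3 = Round(s_2, k_2) = 0x90A9
s_4 = Round(s_3, k_3) = 0xE4DD
s_5 = Round(s_4, k_4) = 0x7D07
s_6 = Round(s_5, k_5) = 0x2D9C
s_7 = Round(s_6, k_6) = 0x10F3
s_8 = Round(s_7, k_7) = 0xDE82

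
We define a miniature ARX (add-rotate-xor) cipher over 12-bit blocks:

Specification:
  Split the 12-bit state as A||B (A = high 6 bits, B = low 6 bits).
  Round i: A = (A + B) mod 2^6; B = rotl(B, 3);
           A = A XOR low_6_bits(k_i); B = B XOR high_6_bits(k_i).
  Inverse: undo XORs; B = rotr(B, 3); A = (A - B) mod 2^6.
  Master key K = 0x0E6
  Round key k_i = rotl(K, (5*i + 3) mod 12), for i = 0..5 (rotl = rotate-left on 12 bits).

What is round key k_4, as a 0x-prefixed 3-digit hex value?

0x073

K = 0x0E6
k_0 = rotl(K, (5*0+3) mod 12) = rotl(K, 3) = 0x730
k_1 = rotl(K, (5*1+3) mod 12) = rotl(K, 8) = 0x60E
k_2 = rotl(K, (5*2+3) mod 12) = rotl(K, 1) = 0x1CC
k_3 = rotl(K, (5*3+3) mod 12) = rotl(K, 6) = 0x983
k_4 = rotl(K, (5*4+3) mod 12) = rotl(K, 11) = 0x073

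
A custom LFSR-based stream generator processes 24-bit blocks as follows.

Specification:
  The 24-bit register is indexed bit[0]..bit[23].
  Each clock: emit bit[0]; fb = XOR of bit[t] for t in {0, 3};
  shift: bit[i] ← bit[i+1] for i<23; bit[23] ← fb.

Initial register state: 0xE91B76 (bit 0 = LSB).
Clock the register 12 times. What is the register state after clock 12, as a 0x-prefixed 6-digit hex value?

reg_0 = 0xE91B76
clock 1: out=0, reg = 0x748DBB
clock 2: out=1, reg = 0x3A46DD
clock 3: out=1, reg = 0x1D236E
clock 4: out=0, reg = 0x8E91B7
clock 5: out=1, reg = 0xC748DB
clock 6: out=1, reg = 0x63A46D
clock 7: out=1, reg = 0x31D236
clock 8: out=0, reg = 0x18E91B
clock 9: out=1, reg = 0x0C748D
clock 10: out=1, reg = 0x063A46
clock 11: out=0, reg = 0x031D23
clock 12: out=1, reg = 0x818E91

0x818E91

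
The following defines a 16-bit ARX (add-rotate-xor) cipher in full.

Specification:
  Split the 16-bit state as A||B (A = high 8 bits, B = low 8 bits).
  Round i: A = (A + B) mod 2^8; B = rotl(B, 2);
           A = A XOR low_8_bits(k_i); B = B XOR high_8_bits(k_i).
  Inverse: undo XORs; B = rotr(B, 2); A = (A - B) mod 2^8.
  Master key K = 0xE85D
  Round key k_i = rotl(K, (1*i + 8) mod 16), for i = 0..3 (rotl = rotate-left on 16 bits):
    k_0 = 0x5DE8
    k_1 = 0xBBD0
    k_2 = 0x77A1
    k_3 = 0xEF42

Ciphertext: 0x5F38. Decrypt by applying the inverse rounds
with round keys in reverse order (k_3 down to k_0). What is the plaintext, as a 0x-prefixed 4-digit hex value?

s_0 = ciphertext = 0x5F38
s_1 = InvRound(s_0, k_3) = 0x28F5
s_2 = InvRound(s_1, k_2) = 0xE9A0
s_3 = InvRound(s_2, k_1) = 0x73C6
s_4 = InvRound(s_3, k_0) = 0xB5E6

0xB5E6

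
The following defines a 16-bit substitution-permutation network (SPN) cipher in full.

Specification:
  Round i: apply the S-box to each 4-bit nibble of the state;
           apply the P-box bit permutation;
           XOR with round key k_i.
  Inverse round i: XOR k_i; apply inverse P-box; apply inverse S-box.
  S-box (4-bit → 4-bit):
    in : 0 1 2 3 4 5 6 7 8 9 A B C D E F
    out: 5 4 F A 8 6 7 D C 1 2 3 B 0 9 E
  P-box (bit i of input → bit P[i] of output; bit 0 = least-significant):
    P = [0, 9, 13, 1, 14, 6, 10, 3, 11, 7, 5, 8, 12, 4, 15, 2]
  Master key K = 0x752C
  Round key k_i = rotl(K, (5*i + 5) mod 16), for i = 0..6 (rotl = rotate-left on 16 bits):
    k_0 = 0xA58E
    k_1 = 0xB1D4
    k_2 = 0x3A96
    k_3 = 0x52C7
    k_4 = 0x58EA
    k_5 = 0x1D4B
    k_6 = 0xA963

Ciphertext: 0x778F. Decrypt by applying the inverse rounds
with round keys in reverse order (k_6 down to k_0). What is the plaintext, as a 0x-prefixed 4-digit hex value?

0x5001

s_0 = ciphertext = 0x778F
s_1 = InvRound(s_0, k_6) = 0x762A
s_2 = InvRound(s_1, k_5) = 0xD7B6
s_3 = InvRound(s_2, k_4) = 0xFEFA
s_4 = InvRound(s_3, k_3) = 0xF080
s_5 = InvRound(s_4, k_2) = 0xF993
s_6 = InvRound(s_5, k_1) = 0x49BE
s_7 = InvRound(s_6, k_0) = 0x5001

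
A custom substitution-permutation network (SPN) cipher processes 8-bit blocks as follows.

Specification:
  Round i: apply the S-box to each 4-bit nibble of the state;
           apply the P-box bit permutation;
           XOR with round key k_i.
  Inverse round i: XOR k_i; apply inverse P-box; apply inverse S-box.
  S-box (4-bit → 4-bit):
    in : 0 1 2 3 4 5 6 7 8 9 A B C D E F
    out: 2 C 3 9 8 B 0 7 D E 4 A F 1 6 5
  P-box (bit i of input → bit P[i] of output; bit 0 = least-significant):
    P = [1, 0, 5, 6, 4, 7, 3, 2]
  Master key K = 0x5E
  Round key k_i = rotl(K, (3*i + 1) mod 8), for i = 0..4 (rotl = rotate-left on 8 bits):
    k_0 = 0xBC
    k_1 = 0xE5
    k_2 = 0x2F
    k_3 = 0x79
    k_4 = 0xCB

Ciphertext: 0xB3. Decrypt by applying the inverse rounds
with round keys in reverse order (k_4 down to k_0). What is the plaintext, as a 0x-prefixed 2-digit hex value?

s_0 = ciphertext = 0xB3
s_1 = InvRound(s_0, k_4) = 0xF1
s_2 = InvRound(s_1, k_3) = 0xE6
s_3 = InvRound(s_2, k_2) = 0xEB
s_4 = InvRound(s_3, k_1) = 0x1D
s_5 = InvRound(s_4, k_0) = 0x0E

0x0E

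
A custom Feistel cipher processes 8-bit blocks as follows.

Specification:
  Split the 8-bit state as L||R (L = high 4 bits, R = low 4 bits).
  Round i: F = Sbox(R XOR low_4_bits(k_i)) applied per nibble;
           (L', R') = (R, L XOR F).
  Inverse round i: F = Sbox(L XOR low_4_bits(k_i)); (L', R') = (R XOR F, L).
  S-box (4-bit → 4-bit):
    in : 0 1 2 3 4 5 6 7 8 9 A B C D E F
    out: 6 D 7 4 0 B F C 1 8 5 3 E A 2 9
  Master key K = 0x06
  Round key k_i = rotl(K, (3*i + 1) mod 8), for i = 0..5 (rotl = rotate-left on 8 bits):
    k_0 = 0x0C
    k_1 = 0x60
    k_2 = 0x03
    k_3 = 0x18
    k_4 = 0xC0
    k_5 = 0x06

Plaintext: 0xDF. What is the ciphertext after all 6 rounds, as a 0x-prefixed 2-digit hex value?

s_0 = plaintext = 0xDF
s_1 = Round(s_0, k_0) = 0xF9
s_2 = Round(s_1, k_1) = 0x97
s_3 = Round(s_2, k_2) = 0x79
s_4 = Round(s_3, k_3) = 0x9A
s_5 = Round(s_4, k_4) = 0xAC
s_6 = Round(s_5, k_5) = 0xCF

0xCF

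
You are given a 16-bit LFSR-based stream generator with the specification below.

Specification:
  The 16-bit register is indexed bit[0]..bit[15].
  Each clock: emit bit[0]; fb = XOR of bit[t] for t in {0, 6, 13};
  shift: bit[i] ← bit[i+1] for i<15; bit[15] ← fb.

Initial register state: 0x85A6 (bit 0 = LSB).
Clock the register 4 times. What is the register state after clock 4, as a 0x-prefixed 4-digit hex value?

0x485A

reg_0 = 0x85A6
clock 1: out=0, reg = 0x42D3
clock 2: out=1, reg = 0x2169
clock 3: out=1, reg = 0x90B4
clock 4: out=0, reg = 0x485A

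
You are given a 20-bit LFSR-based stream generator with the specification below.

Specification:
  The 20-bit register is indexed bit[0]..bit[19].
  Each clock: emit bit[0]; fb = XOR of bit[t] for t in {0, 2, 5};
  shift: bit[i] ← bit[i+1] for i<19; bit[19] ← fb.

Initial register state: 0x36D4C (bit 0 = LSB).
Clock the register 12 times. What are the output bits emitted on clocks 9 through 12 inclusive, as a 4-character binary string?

1011

reg_0 = 0x36D4C
clock 1: out=0, reg = 0x9B6A6
clock 2: out=0, reg = 0x4DB53
clock 3: out=1, reg = 0xA6DA9
clock 4: out=1, reg = 0x536D4
clock 5: out=0, reg = 0xA9B6A
clock 6: out=0, reg = 0xD4DB5
clock 7: out=1, reg = 0xEA6DA
clock 8: out=0, reg = 0x7536D
clock 9: out=1, reg = 0xBA9B6
clock 10: out=0, reg = 0x5D4DB
clock 11: out=1, reg = 0xAEA6D
clock 12: out=1, reg = 0xD7536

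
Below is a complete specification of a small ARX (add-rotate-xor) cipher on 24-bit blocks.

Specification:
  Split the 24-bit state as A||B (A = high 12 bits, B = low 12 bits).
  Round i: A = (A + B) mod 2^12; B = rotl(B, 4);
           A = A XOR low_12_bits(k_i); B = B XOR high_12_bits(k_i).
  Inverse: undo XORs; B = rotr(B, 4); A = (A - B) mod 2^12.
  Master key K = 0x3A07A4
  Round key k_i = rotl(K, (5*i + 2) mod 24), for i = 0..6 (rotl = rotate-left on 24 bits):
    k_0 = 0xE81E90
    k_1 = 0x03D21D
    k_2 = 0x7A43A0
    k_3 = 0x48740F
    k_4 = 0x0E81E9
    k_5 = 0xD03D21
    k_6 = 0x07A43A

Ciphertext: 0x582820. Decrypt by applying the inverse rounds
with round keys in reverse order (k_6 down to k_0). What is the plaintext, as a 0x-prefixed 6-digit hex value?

0xD58BD2

s_0 = ciphertext = 0x582820
s_1 = InvRound(s_0, k_6) = 0x733A85
s_2 = InvRound(s_1, k_5) = 0x39A678
s_3 = InvRound(s_2, k_4) = 0x20A069
s_4 = InvRound(s_3, k_3) = 0x7B7E4E
s_5 = InvRound(s_4, k_2) = 0x979A9E
s_6 = InvRound(s_5, k_1) = 0x7BA3AA
s_7 = InvRound(s_6, k_0) = 0xD58BD2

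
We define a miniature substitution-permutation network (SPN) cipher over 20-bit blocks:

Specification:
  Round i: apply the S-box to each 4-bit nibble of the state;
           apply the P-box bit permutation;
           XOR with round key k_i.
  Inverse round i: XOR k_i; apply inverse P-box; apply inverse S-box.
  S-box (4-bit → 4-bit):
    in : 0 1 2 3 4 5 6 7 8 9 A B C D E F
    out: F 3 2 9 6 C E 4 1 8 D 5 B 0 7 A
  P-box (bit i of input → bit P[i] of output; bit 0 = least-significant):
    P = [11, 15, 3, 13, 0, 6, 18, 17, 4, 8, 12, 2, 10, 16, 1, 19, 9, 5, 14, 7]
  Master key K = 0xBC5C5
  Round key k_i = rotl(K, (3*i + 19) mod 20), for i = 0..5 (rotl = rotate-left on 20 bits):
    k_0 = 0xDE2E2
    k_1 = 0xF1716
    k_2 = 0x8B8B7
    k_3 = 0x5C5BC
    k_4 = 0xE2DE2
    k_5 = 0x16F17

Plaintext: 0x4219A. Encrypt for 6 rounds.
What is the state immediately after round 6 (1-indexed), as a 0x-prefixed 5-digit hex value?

0xC1650

s_0 = plaintext = 0x4219A
s_1 = Round(s_0, k_0) = 0xE8BDA
s_2 = Round(s_1, k_1) = 0xF692E
s_3 = Round(s_2, k_2) = 0x13059
s_4 = Round(s_3, k_3) = 0xBF288
s_5 = Round(s_4, k_4) = 0x766E3
s_6 = Round(s_5, k_5) = 0xC1650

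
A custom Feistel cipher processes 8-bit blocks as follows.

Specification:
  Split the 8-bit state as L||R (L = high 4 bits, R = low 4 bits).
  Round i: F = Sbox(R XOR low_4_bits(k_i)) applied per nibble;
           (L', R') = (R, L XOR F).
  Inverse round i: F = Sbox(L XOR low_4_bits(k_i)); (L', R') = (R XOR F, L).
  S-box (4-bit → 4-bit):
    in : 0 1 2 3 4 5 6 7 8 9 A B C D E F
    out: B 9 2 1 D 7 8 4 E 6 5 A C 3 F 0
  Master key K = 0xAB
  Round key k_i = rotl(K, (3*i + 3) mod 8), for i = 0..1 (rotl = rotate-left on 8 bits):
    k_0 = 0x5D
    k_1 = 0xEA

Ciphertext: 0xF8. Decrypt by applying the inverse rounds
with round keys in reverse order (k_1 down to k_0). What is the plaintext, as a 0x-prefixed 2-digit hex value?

0xDF

s_0 = ciphertext = 0xF8
s_1 = InvRound(s_0, k_1) = 0xFF
s_2 = InvRound(s_1, k_0) = 0xDF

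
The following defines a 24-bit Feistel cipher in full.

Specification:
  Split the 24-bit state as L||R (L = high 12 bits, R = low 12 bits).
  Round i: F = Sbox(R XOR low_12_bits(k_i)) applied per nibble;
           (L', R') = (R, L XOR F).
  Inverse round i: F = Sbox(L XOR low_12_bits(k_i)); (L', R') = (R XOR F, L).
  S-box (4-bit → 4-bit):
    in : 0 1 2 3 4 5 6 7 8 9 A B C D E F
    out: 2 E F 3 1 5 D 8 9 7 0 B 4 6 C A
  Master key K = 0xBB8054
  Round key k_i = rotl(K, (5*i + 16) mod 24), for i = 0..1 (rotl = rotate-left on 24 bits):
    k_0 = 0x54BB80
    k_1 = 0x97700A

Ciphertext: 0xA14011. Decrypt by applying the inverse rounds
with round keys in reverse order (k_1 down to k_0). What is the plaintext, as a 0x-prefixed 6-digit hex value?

0x1920FD

s_0 = ciphertext = 0xA14011
s_1 = InvRound(s_0, k_1) = 0x0FDA14
s_2 = InvRound(s_1, k_0) = 0x1920FD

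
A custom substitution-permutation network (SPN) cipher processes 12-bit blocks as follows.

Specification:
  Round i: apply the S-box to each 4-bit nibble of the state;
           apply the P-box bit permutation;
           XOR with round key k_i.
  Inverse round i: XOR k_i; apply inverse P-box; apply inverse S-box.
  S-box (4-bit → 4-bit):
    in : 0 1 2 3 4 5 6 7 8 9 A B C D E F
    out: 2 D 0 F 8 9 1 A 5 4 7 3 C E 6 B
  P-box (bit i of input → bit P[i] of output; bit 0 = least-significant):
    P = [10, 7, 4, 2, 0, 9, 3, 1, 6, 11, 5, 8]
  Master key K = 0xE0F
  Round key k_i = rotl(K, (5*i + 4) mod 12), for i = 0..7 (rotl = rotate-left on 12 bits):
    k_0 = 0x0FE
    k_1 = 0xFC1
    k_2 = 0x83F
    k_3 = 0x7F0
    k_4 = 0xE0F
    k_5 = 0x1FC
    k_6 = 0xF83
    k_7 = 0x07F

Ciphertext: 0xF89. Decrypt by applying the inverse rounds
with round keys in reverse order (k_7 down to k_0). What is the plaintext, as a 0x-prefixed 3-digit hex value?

0x788

s_0 = ciphertext = 0xF89
s_1 = InvRound(s_0, k_7) = 0x373
s_2 = InvRound(s_1, k_6) = 0xA2A
s_3 = InvRound(s_2, k_5) = 0xF7D
s_4 = InvRound(s_3, k_4) = 0x149
s_5 = InvRound(s_4, k_3) = 0x9AA
s_6 = InvRound(s_5, k_2) = 0x46D
s_7 = InvRound(s_6, k_1) = 0xDE7
s_8 = InvRound(s_7, k_0) = 0x788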